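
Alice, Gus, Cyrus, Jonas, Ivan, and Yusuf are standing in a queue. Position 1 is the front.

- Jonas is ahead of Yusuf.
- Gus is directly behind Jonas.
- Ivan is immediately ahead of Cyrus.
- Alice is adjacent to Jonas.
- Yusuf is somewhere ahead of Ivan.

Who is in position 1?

Alice

With clue 1, Yusuf is ruled out for position 1.
With clues 1–2, Gus is ruled out for position 1.
With clues 1–3, Cyrus is ruled out for position 1.
With clues 1–4, Jonas is ruled out for position 1.
With clues 1–5, Ivan is ruled out for position 1.
So position 1 is Alice.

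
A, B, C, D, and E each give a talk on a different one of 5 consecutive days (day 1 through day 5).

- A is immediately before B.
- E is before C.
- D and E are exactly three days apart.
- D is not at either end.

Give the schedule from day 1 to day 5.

E, A, B, D, C

From clue 1: A is in {1,2,3,4}.
From clues 1–3: A → day 2, B → day 3, C → day 5.
From clues 1–4: E → day 1, D → day 4.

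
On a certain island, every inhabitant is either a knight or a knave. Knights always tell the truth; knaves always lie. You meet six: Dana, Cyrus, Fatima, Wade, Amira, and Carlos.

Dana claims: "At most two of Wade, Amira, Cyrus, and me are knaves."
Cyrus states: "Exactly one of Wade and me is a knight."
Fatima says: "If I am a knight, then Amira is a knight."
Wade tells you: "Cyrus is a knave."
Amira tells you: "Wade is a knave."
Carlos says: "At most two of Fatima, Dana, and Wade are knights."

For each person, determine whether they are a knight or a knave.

Consider Dana. Suppose Dana is a knave.
Then no assignment of the remaining roles makes every statement match its speaker's type — contradiction.
So Dana is a knight.
Consider Cyrus. Suppose Cyrus is a knave.
Then no assignment of the remaining roles makes every statement match its speaker's type — contradiction.
So Cyrus is a knight.
With that fixed, Wade's statement is false, so Wade is a knave.
With that fixed, Amira's statement is true, so Amira is a knight.
With that fixed, Carlos's statement is true, so Carlos is a knight.
With that fixed, Fatima's statement is true, so Fatima is a knight.

Dana: knight, Cyrus: knight, Fatima: knight, Wade: knave, Amira: knight, Carlos: knight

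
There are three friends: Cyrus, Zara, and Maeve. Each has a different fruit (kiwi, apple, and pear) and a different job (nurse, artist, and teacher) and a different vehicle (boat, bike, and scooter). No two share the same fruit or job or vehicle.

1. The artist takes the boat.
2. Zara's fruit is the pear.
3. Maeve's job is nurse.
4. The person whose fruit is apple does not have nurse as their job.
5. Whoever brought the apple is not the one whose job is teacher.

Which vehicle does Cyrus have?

boat

With clues 1–5, bike and scooter are impossible for Cyrus's vehicle.
That leaves boat.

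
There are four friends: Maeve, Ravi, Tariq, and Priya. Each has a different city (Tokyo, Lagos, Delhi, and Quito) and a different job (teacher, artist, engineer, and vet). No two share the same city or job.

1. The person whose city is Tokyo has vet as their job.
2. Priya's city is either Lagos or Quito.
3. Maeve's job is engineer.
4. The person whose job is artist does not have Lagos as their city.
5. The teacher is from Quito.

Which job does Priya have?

With clues 1–2, vet is impossible for Priya's job.
With clues 1–3, engineer is impossible for Priya's job.
With clues 1–5, artist is impossible for Priya's job.
That leaves teacher.

teacher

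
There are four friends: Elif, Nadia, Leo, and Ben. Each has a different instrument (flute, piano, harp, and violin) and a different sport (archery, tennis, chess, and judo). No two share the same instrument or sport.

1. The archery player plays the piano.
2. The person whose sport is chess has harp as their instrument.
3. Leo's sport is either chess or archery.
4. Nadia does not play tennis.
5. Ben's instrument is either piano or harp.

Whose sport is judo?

Nadia

With clues 1–3, Leo is impossible for the one with sport judo.
With clues 1–5, Ben and Elif are impossible for the one with sport judo.
That leaves Nadia.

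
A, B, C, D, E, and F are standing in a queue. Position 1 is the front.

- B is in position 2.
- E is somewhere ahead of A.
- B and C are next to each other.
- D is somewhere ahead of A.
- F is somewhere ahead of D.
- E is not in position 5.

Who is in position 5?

With clue 1, B is ruled out for position 5.
With clues 1–3, C is ruled out for position 5.
With clues 1–5, A and F are ruled out for position 5.
With clues 1–6, E is ruled out for position 5.
So position 5 is D.

D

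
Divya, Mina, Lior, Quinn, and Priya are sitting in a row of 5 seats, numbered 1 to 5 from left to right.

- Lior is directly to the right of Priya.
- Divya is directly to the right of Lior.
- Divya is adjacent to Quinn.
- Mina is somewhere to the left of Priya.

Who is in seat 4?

With clues 1–2, Priya is ruled out for seat 4.
With clues 1–3, Lior and Mina are ruled out for seat 4.
With clues 1–4, Quinn is ruled out for seat 4.
So seat 4 is Divya.

Divya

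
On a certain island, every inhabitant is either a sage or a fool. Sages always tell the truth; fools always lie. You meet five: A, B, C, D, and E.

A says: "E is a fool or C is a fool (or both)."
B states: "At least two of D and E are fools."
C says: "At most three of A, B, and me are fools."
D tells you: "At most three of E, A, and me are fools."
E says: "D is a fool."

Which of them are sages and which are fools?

A: sage, B: fool, C: sage, D: sage, E: fool

Regardless of anyone's role, C's statement is true, so C is a sage.
With that fixed, D's statement is true, so D is a sage.
With that fixed, E's statement is false, so E is a fool.
With that fixed, A's statement is true, so A is a sage.
With that fixed, B's statement is false, so B is a fool.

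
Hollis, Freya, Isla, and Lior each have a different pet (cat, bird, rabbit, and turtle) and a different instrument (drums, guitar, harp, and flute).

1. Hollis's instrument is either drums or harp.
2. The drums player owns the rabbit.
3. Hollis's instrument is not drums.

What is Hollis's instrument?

harp

Clue 1 rules out flute and guitar for Hollis's instrument.
With clues 1–3, drums is impossible for Hollis's instrument.
That leaves harp.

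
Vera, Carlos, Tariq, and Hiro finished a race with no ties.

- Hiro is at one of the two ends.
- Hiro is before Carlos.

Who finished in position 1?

With clues 1–2, Carlos, Tariq, and Vera are ruled out for place 1.
So place 1 is Hiro.

Hiro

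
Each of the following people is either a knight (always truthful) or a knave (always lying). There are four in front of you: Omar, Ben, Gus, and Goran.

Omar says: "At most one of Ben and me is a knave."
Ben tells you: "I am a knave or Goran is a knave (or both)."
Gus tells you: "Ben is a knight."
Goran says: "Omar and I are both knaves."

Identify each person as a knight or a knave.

Omar: knight, Ben: knight, Gus: knight, Goran: knave

Consider Omar. Suppose Omar is a knave.
Then whichever role Goran has, Goran's statement has the wrong truth value — contradiction.
So Omar is a knight.
With that fixed, Goran's statement is false, so Goran is a knave.
With that fixed, Ben's statement is true, so Ben is a knight.
With that fixed, Gus's statement is true, so Gus is a knight.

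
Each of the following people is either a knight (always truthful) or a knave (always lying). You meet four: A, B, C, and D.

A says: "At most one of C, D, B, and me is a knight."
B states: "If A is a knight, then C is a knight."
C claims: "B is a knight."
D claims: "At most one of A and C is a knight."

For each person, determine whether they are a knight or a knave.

A: knave, B: knight, C: knight, D: knight

Consider A. Suppose A is a knight.
Then no assignment of the remaining roles makes every statement match its speaker's type — contradiction.
So A is a knave.
With that fixed, B's statement is true, so B is a knight.
With that fixed, C's statement is true, so C is a knight.
With that fixed, D's statement is true, so D is a knight.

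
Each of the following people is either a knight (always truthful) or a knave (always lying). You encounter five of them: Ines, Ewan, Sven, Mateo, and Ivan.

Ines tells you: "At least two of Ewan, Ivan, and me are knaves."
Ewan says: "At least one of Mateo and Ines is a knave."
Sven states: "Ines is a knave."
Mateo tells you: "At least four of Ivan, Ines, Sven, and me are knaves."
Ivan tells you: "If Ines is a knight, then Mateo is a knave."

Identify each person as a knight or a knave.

Consider Ines. Suppose Ines is a knight.
Then no assignment of the remaining roles makes every statement match its speaker's type — contradiction.
So Ines is a knave.
With that fixed, Ewan's statement is true, so Ewan is a knight.
With that fixed, Sven's statement is true, so Sven is a knight.
With that fixed, Mateo's statement is false, so Mateo is a knave.
With that fixed, Ivan's statement is true, so Ivan is a knight.

Ines: knave, Ewan: knight, Sven: knight, Mateo: knave, Ivan: knight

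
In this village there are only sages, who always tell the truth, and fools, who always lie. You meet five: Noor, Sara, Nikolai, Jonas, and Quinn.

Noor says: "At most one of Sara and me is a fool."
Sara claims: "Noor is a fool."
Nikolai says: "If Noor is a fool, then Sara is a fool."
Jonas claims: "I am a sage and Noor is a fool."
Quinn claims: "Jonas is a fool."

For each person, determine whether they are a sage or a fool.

Noor: sage, Sara: fool, Nikolai: sage, Jonas: fool, Quinn: sage

Consider Noor. Suppose Noor is a fool.
Then no assignment of the remaining roles makes every statement match its speaker's type — contradiction.
So Noor is a sage.
With that fixed, Sara's statement is false, so Sara is a fool.
With that fixed, Nikolai's statement is true, so Nikolai is a sage.
With that fixed, Jonas's statement is false, so Jonas is a fool.
With that fixed, Quinn's statement is true, so Quinn is a sage.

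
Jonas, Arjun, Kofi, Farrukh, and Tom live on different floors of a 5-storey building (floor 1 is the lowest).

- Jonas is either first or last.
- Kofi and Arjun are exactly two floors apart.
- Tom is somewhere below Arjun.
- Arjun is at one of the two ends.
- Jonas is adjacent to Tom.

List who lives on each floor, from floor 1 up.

From clue 1: Jonas is in {1,5}.
From clues 1–4: Jonas → floor 1, Kofi → floor 3, Arjun → floor 5.
From clues 1–5: Tom → floor 2, Farrukh → floor 4.

Jonas, Tom, Kofi, Farrukh, Arjun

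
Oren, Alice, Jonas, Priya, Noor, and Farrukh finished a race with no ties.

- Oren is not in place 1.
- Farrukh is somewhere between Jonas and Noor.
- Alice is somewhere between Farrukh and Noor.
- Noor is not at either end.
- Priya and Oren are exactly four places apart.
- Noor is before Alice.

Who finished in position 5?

Oren

With clues 1–4, Alice is ruled out for place 5.
With clues 1–5, Farrukh, Jonas, and Priya are ruled out for place 5.
With clues 1–6, Noor is ruled out for place 5.
So place 5 is Oren.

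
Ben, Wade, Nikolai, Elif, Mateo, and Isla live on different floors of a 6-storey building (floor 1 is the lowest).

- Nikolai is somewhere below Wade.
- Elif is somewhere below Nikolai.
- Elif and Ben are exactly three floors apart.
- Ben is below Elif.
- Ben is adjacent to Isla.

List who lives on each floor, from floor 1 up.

From clue 1: Wade is in {2,3,4,5,6}.
From clues 1–2: Wade is in {3,4,5,6}.
From clues 1–3: Ben is in {1,4,5,6}.
From clues 1–4: Ben → floor 1, Elif → floor 4, Nikolai → floor 5, Wade → floor 6.
From clues 1–5: Isla → floor 2, Mateo → floor 3.

Ben, Isla, Mateo, Elif, Nikolai, Wade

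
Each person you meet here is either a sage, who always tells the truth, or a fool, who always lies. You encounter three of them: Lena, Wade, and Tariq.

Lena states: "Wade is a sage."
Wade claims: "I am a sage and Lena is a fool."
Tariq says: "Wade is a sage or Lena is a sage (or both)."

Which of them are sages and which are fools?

Consider Lena. Suppose Lena is a sage.
Then no assignment of the remaining roles makes every statement match its speaker's type — contradiction.
So Lena is a fool.
Consider Wade. Suppose Wade is a sage.
Then Lena's statement comes out true, contradicting Lena being a fool.
So Wade is a fool.
With that fixed, Tariq's statement is false, so Tariq is a fool.

Lena: fool, Wade: fool, Tariq: fool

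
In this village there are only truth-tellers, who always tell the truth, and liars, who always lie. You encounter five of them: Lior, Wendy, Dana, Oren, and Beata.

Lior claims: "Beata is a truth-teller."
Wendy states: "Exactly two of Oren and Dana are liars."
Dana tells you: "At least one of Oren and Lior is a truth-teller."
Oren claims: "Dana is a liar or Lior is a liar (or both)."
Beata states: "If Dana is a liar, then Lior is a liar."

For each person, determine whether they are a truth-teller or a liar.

Lior: truth-teller, Wendy: liar, Dana: truth-teller, Oren: liar, Beata: truth-teller

Consider Lior. Suppose Lior is a liar.
Then no assignment of the remaining roles makes every statement match its speaker's type — contradiction.
So Lior is a truth-teller.
With that fixed, Dana's statement is true, so Dana is a truth-teller.
With that fixed, Oren's statement is false, so Oren is a liar.
With that fixed, Beata's statement is true, so Beata is a truth-teller.
With that fixed, Wendy's statement is false, so Wendy is a liar.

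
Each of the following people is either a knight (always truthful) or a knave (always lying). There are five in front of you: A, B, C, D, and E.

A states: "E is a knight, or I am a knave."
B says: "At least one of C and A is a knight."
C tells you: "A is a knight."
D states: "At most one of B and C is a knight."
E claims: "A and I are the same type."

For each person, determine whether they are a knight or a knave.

A: knight, B: knight, C: knight, D: knave, E: knight

Consider A. Suppose A is a knave.
Then A's own statement would have to be false, but it can't be — contradiction.
So A is a knight.
With that fixed, B's statement is true, so B is a knight.
With that fixed, C's statement is true, so C is a knight.
With that fixed, D's statement is false, so D is a knave.
Consider E. Suppose E is a knave.
Then A's statement comes out false, contradicting A being a knight.
So E is a knight.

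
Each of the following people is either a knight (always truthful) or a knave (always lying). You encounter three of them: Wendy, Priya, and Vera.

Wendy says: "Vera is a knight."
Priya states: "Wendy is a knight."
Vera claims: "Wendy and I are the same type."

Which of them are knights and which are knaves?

Consider Wendy. Suppose Wendy is a knave.
Then whichever role Vera has, Vera's statement has the wrong truth value — contradiction.
So Wendy is a knight.
With that fixed, Priya's statement is true, so Priya is a knight.
Consider Vera. Suppose Vera is a knave.
Then Wendy's statement comes out false, contradicting Wendy being a knight.
So Vera is a knight.

Wendy: knight, Priya: knight, Vera: knight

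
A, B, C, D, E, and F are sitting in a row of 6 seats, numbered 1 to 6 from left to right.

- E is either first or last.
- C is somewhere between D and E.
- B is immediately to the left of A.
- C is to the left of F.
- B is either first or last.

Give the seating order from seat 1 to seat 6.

From clue 1: E is in {1,6}.
From clues 1–4: C is in {2,4}.
From clues 1–5: B → seat 1, A → seat 2, D → seat 3, C → seat 4, F → seat 5, E → seat 6.

B, A, D, C, F, E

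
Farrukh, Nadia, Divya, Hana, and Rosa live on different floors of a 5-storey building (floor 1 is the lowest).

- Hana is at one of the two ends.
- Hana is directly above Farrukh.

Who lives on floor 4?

Farrukh

With clue 1, Hana is ruled out for floor 4.
With clues 1–2, Divya, Nadia, and Rosa are ruled out for floor 4.
So floor 4 is Farrukh.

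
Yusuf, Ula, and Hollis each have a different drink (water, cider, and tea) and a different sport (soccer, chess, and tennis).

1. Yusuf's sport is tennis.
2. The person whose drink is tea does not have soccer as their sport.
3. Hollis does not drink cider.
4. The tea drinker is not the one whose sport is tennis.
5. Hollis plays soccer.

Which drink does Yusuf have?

With clues 1–4, tea is impossible for Yusuf's drink.
With clues 1–5, water is impossible for Yusuf's drink.
That leaves cider.

cider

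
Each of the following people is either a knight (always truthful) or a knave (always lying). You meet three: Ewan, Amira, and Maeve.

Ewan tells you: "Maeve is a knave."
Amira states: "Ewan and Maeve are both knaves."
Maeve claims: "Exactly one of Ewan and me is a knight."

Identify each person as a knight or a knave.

Consider Ewan. Suppose Ewan is a knight.
Then whichever role Maeve has, Maeve's statement has the wrong truth value — contradiction.
So Ewan is a knave.
Consider Amira. Suppose Amira is a knight.
Then no assignment of the remaining roles makes every statement match its speaker's type — contradiction.
So Amira is a knave.
Consider Maeve. Suppose Maeve is a knave.
Then Ewan's statement comes out true, contradicting Ewan being a knave.
So Maeve is a knight.

Ewan: knave, Amira: knave, Maeve: knight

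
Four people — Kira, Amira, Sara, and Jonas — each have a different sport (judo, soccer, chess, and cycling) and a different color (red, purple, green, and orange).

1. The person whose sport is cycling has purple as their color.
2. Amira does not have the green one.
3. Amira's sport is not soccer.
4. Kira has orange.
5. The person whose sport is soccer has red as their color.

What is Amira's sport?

With clues 1–3, soccer is impossible for Amira's sport.
With clues 1–5, chess and judo are impossible for Amira's sport.
That leaves cycling.

cycling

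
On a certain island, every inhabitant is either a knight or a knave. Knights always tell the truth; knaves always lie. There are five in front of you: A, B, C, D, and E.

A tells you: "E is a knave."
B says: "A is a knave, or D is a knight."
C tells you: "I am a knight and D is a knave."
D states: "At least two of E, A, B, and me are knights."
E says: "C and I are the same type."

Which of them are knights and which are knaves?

A: knight, B: knave, C: knight, D: knave, E: knave

Consider A. Suppose A is a knave.
Then no assignment of the remaining roles makes every statement match its speaker's type — contradiction.
So A is a knight.
Consider B. Suppose B is a knight.
Then no assignment of the remaining roles makes every statement match its speaker's type — contradiction.
So B is a knave.
Consider C. Suppose C is a knave.
Then whichever role E has, E's statement has the wrong truth value — contradiction.
So C is a knight.
Consider D. Suppose D is a knight.
Then B's statement comes out true, contradicting B being a knave.
So D is a knave.
Consider E. Suppose E is a knight.
Then A's statement comes out false, contradicting A being a knight.
So E is a knave.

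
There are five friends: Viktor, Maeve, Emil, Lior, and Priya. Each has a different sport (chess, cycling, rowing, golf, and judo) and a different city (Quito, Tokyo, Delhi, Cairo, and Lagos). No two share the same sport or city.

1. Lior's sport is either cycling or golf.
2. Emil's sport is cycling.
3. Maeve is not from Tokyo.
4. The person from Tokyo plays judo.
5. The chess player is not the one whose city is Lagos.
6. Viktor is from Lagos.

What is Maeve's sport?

With clues 1–2, cycling and golf are impossible for Maeve's sport.
With clues 1–4, judo is impossible for Maeve's sport.
With clues 1–6, rowing is impossible for Maeve's sport.
That leaves chess.

chess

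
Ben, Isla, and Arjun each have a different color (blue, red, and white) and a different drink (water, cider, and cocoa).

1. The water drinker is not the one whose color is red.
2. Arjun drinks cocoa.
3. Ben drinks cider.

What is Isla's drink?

With clues 1–2, cocoa is impossible for Isla's drink.
With clues 1–3, cider is impossible for Isla's drink.
That leaves water.

water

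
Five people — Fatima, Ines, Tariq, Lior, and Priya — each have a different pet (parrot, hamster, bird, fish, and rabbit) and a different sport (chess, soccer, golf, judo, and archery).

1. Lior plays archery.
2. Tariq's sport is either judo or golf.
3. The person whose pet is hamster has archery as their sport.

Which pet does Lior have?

hamster

With clues 1–3, bird, fish, parrot, and rabbit are impossible for Lior's pet.
That leaves hamster.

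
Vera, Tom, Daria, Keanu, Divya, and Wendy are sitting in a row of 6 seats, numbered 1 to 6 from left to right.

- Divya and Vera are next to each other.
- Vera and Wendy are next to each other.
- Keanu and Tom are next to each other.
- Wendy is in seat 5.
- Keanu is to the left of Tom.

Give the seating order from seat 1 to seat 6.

Keanu, Tom, Divya, Vera, Wendy, Daria

From clues 1–2: Vera is in {2,3,4,5}.
From clues 1–4: Divya → seat 3, Vera → seat 4, Wendy → seat 5, Daria → seat 6.
From clues 1–5: Keanu → seat 1, Tom → seat 2.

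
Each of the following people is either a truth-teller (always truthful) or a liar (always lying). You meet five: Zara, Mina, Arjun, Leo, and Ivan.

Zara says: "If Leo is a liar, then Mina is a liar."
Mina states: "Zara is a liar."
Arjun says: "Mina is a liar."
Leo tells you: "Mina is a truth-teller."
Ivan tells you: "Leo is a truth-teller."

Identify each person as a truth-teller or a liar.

Consider Zara. Suppose Zara is a liar.
Then no assignment of the remaining roles makes every statement match its speaker's type — contradiction.
So Zara is a truth-teller.
With that fixed, Mina's statement is false, so Mina is a liar.
With that fixed, Arjun's statement is true, so Arjun is a truth-teller.
With that fixed, Leo's statement is false, so Leo is a liar.
With that fixed, Ivan's statement is false, so Ivan is a liar.

Zara: truth-teller, Mina: liar, Arjun: truth-teller, Leo: liar, Ivan: liar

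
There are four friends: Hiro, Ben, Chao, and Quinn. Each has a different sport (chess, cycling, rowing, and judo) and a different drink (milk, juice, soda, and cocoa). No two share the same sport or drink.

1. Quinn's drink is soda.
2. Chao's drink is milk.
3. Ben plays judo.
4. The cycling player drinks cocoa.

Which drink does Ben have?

juice

Clue 1 rules out soda for Ben's drink.
With clues 1–2, milk is impossible for Ben's drink.
With clues 1–4, cocoa is impossible for Ben's drink.
That leaves juice.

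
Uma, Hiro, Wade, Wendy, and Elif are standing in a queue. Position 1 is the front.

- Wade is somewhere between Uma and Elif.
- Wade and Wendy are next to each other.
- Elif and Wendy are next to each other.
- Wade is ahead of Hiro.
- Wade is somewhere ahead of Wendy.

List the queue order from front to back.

From clue 1: Wade is in {2,3,4}.
From clues 1–4: Hiro is in {4,5}.
From clues 1–5: Uma → position 1, Wade → position 2, Wendy → position 3, Elif → position 4, Hiro → position 5.

Uma, Wade, Wendy, Elif, Hiro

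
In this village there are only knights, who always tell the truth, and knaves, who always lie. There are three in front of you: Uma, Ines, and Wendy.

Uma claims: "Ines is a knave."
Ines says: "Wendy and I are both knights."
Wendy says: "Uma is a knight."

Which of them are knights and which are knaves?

Consider Uma. Suppose Uma is a knave.
Then no assignment of the remaining roles makes every statement match its speaker's type — contradiction.
So Uma is a knight.
With that fixed, Wendy's statement is true, so Wendy is a knight.
Consider Ines. Suppose Ines is a knight.
Then Uma's statement comes out false, contradicting Uma being a knight.
So Ines is a knave.

Uma: knight, Ines: knave, Wendy: knight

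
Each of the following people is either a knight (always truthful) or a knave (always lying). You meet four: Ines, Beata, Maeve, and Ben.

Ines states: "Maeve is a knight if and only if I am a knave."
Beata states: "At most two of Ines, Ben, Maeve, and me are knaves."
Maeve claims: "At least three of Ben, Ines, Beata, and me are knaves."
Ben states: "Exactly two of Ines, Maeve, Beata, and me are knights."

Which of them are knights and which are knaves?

Consider Ines. Suppose Ines is a knight.
Then no assignment of the remaining roles makes every statement match its speaker's type — contradiction.
So Ines is a knave.
Consider Beata. Suppose Beata is a knave.
Then no assignment of the remaining roles makes every statement match its speaker's type — contradiction.
So Beata is a knight.
Consider Maeve. Suppose Maeve is a knight.
Then Ines's statement comes out true, contradicting Ines being a knave.
So Maeve is a knave.
Consider Ben. Suppose Ben is a knave.
Then Beata's statement comes out false, contradicting Beata being a knight.
So Ben is a knight.

Ines: knave, Beata: knight, Maeve: knave, Ben: knight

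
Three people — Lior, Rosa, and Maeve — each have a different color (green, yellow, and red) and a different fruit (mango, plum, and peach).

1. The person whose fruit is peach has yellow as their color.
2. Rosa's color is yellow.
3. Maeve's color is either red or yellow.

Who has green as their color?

With clues 1–2, Rosa is impossible for the one with color green.
With clues 1–3, Maeve is impossible for the one with color green.
That leaves Lior.

Lior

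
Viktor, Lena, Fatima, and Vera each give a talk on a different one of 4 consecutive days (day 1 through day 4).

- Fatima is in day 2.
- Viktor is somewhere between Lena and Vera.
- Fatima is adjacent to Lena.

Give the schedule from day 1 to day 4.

Lena, Fatima, Viktor, Vera

From clue 1: Fatima → day 2.
From clues 1–2: Viktor → day 3.
From clues 1–3: Lena → day 1, Vera → day 4.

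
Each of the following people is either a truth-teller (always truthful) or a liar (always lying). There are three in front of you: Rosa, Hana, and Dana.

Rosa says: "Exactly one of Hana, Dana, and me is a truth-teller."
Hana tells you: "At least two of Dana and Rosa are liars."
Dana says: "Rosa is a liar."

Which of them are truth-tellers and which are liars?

Consider Rosa. Suppose Rosa is a liar.
Then no assignment of the remaining roles makes every statement match its speaker's type — contradiction.
So Rosa is a truth-teller.
With that fixed, Hana's statement is false, so Hana is a liar.
With that fixed, Dana's statement is false, so Dana is a liar.

Rosa: truth-teller, Hana: liar, Dana: liar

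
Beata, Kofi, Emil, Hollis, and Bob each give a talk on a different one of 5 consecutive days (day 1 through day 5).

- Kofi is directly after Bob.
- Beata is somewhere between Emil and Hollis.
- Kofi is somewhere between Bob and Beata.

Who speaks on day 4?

Beata

With clues 1–2, Emil and Hollis are ruled out for day 4.
With clues 1–3, Bob and Kofi are ruled out for day 4.
So day 4 is Beata.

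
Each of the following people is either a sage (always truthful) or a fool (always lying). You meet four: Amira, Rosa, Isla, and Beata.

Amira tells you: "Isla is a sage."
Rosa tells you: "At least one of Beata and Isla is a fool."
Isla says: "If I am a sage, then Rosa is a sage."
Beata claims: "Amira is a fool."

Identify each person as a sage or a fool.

Consider Amira. Suppose Amira is a fool.
Then no assignment of the remaining roles makes every statement match its speaker's type — contradiction.
So Amira is a sage.
With that fixed, Beata's statement is false, so Beata is a fool.
With that fixed, Rosa's statement is true, so Rosa is a sage.
With that fixed, Isla's statement is true, so Isla is a sage.

Amira: sage, Rosa: sage, Isla: sage, Beata: fool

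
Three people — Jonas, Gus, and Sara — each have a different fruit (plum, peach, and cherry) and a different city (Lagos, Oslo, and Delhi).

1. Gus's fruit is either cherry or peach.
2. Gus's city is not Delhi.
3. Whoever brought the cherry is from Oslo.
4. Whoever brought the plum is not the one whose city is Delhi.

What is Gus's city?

With clues 1–2, Delhi is impossible for Gus's city.
With clues 1–4, Lagos is impossible for Gus's city.
That leaves Oslo.

Oslo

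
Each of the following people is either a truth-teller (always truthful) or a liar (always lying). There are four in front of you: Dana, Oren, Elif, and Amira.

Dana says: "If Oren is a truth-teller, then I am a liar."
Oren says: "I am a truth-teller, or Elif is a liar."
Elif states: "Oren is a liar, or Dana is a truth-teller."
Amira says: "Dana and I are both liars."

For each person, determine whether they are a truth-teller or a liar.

Dana: truth-teller, Oren: liar, Elif: truth-teller, Amira: liar

Consider Dana. Suppose Dana is a liar.
Then Dana's own statement would have to be false, but it can't be — contradiction.
So Dana is a truth-teller.
With that fixed, Elif's statement is true, so Elif is a truth-teller.
With that fixed, Amira's statement is false, so Amira is a liar.
Consider Oren. Suppose Oren is a truth-teller.
Then Dana's statement comes out false, contradicting Dana being a truth-teller.
So Oren is a liar.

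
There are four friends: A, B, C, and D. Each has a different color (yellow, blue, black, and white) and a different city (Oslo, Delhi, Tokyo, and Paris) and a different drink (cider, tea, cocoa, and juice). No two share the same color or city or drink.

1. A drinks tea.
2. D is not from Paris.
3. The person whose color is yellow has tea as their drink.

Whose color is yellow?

With clues 1–3, B, C, and D are impossible for the one with color yellow.
That leaves A.

A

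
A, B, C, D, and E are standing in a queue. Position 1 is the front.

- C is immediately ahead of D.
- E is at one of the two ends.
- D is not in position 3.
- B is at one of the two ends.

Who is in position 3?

With clues 1–2, E is ruled out for position 3.
With clues 1–3, D is ruled out for position 3.
With clues 1–4, A and B are ruled out for position 3.
So position 3 is C.

C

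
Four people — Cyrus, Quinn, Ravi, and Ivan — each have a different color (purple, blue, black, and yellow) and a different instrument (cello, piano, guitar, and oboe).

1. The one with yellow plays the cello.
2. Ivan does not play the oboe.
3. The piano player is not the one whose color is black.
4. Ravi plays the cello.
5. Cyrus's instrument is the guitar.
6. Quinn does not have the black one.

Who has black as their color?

With clues 1–4, Ravi is impossible for the one with color black.
With clues 1–5, Ivan is impossible for the one with color black.
With clues 1–6, Quinn is impossible for the one with color black.
That leaves Cyrus.

Cyrus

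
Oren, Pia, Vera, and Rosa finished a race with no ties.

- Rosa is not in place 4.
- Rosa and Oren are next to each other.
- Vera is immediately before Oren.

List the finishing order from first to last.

Vera, Oren, Rosa, Pia

From clue 1: Rosa is in {1,2,3}.
From clues 1–3: Vera → place 1, Oren → place 2, Rosa → place 3, Pia → place 4.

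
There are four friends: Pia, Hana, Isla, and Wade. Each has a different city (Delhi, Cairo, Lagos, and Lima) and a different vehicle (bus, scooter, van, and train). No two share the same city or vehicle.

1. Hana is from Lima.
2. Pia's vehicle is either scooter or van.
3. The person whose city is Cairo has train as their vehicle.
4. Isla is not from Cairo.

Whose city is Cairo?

Clue 1 rules out Hana for the one with city Cairo.
With clues 1–3, Pia is impossible for the one with city Cairo.
With clues 1–4, Isla is impossible for the one with city Cairo.
That leaves Wade.

Wade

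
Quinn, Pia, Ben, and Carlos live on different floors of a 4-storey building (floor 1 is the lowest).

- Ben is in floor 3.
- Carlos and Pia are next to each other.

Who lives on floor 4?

With clue 1, Ben is ruled out for floor 4.
With clues 1–2, Carlos and Pia are ruled out for floor 4.
So floor 4 is Quinn.

Quinn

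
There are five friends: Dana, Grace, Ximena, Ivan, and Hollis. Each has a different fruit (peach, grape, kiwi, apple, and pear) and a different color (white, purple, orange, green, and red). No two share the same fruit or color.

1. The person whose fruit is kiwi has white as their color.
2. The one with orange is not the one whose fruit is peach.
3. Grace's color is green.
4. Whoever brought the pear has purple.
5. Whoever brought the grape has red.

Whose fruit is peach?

With clues 1–5, Dana, Hollis, Ivan, and Ximena are impossible for the one with fruit peach.
That leaves Grace.

Grace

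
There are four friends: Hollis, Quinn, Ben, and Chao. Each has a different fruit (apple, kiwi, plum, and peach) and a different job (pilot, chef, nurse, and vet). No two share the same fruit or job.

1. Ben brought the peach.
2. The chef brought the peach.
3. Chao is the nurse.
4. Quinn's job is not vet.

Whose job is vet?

With clues 1–2, Ben is impossible for the one with job vet.
With clues 1–3, Chao is impossible for the one with job vet.
With clues 1–4, Quinn is impossible for the one with job vet.
That leaves Hollis.

Hollis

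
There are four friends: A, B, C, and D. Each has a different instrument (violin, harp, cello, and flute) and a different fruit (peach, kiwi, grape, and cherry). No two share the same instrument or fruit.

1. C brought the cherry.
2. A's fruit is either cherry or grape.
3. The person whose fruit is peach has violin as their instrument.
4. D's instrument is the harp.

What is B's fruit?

Clue 1 rules out cherry for B's fruit.
With clues 1–2, grape is impossible for B's fruit.
With clues 1–4, kiwi is impossible for B's fruit.
That leaves peach.

peach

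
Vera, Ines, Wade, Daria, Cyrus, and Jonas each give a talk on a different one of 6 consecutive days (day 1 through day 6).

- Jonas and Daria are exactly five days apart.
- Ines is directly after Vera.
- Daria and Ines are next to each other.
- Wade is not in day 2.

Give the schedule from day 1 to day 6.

From clue 1: Daria is in {1,6}.
From clues 1–3: Jonas → day 1, Vera → day 4, Ines → day 5, Daria → day 6.
From clues 1–4: Cyrus → day 2, Wade → day 3.

Jonas, Cyrus, Wade, Vera, Ines, Daria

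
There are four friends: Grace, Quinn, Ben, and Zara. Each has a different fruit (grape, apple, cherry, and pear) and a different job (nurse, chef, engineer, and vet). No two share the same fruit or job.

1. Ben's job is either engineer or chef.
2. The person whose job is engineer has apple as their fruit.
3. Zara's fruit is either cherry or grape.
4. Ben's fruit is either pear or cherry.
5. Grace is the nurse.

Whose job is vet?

Zara

Clue 1 rules out Ben for the one with job vet.
With clues 1–5, Grace and Quinn are impossible for the one with job vet.
That leaves Zara.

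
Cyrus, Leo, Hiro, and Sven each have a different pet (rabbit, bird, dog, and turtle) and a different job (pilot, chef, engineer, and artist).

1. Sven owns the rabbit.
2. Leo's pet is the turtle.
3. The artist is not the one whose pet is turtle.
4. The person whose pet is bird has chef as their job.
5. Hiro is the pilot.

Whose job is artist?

Sven

With clues 1–3, Leo is impossible for the one with job artist.
With clues 1–5, Cyrus and Hiro are impossible for the one with job artist.
That leaves Sven.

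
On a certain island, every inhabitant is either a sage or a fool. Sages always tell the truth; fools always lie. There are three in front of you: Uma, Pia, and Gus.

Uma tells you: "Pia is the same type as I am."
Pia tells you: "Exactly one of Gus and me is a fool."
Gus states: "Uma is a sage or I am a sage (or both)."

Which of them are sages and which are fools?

Uma: fool, Pia: sage, Gus: fool

Consider Uma. Suppose Uma is a sage.
Then no assignment of the remaining roles makes every statement match its speaker's type — contradiction.
So Uma is a fool.
Consider Pia. Suppose Pia is a fool.
Then Uma's statement comes out true, contradicting Uma being a fool.
So Pia is a sage.
Consider Gus. Suppose Gus is a sage.
Then Pia's statement comes out false, contradicting Pia being a sage.
So Gus is a fool.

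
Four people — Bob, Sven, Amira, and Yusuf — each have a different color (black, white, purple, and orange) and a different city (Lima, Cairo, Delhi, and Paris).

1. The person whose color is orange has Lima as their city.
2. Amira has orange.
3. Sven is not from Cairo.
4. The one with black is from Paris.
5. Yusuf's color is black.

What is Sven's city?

Delhi

With clues 1–2, Lima is impossible for Sven's city.
With clues 1–3, Cairo is impossible for Sven's city.
With clues 1–5, Paris is impossible for Sven's city.
That leaves Delhi.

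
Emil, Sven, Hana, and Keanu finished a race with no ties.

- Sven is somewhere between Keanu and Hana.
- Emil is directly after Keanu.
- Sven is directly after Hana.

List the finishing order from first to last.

From clue 1: Sven is in {2,3}.
From clues 1–2: Emil is in {2,4}.
From clues 1–3: Hana → place 1, Sven → place 2, Keanu → place 3, Emil → place 4.

Hana, Sven, Keanu, Emil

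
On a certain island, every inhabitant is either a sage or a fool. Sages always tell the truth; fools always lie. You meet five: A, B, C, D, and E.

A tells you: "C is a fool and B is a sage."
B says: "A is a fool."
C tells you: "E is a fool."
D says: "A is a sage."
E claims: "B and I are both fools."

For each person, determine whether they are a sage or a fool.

Consider A. Suppose A is a sage.
Then no assignment of the remaining roles makes every statement match its speaker's type — contradiction.
So A is a fool.
With that fixed, B's statement is true, so B is a sage.
With that fixed, D's statement is false, so D is a fool.
With that fixed, E's statement is false, so E is a fool.
With that fixed, C's statement is true, so C is a sage.

A: fool, B: sage, C: sage, D: fool, E: fool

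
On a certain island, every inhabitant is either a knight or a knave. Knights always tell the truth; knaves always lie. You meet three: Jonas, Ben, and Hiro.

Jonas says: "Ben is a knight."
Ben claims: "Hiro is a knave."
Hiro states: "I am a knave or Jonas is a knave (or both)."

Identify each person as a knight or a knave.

Jonas: knave, Ben: knave, Hiro: knight

Consider Jonas. Suppose Jonas is a knight.
Then whichever role Hiro has, Hiro's statement has the wrong truth value — contradiction.
So Jonas is a knave.
With that fixed, Hiro's statement is true, so Hiro is a knight.
With that fixed, Ben's statement is false, so Ben is a knave.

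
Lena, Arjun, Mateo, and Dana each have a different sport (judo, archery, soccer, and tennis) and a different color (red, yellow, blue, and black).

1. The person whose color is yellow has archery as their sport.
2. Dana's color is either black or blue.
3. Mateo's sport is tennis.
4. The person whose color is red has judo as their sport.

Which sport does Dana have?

With clues 1–2, archery is impossible for Dana's sport.
With clues 1–3, tennis is impossible for Dana's sport.
With clues 1–4, judo is impossible for Dana's sport.
That leaves soccer.

soccer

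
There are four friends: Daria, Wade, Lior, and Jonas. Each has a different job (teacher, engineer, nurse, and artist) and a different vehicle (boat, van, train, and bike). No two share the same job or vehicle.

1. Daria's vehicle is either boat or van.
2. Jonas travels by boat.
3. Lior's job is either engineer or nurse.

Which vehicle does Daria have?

van

Clue 1 rules out bike and train for Daria's vehicle.
With clues 1–2, boat is impossible for Daria's vehicle.
That leaves van.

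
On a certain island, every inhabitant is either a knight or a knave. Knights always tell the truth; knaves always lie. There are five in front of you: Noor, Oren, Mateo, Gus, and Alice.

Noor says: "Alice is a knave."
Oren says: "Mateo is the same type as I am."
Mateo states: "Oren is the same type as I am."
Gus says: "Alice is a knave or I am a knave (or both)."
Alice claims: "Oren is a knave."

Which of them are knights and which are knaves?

Consider Noor. Suppose Noor is a knave.
Then no assignment of the remaining roles makes every statement match its speaker's type — contradiction.
So Noor is a knight.
Consider Oren. Suppose Oren is a knave.
Then whichever role Mateo has, Mateo's statement has the wrong truth value — contradiction.
So Oren is a knight.
With that fixed, Alice's statement is false, so Alice is a knave.
With that fixed, Gus's statement is true, so Gus is a knight.
Consider Mateo. Suppose Mateo is a knave.
Then Oren's statement comes out false, contradicting Oren being a knight.
So Mateo is a knight.

Noor: knight, Oren: knight, Mateo: knight, Gus: knight, Alice: knave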